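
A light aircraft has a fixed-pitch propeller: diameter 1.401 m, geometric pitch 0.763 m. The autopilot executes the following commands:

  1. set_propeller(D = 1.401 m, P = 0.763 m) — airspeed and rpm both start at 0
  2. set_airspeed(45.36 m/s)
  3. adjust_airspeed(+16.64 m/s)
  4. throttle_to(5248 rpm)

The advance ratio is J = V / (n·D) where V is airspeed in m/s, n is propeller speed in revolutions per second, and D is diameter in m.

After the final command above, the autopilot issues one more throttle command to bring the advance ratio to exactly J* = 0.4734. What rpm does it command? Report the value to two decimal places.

rpm = 5608.89

set_propeller: D = 1.401 m, P = 0.763 m (p = P/D = 0.544611); state ← (V=0, rpm=0)
set_airspeed(45.36): V ← 45.36 m/s
adjust_airspeed(+16.64): V ← 45.36 +16.64 = 62 m/s
throttle_to(5248): rpm ← 5248
final state: V = 62 m/s, rpm = 5248 → n = rpm/60 = 87.466667 rev/s
target J* = 0.4734; solve J* = V/(n·D) for n: n = V/(J*·D) = 62/(0.4734 × 1.401) = 93.481420 rev/s
rpm = 60·n = 5608.885198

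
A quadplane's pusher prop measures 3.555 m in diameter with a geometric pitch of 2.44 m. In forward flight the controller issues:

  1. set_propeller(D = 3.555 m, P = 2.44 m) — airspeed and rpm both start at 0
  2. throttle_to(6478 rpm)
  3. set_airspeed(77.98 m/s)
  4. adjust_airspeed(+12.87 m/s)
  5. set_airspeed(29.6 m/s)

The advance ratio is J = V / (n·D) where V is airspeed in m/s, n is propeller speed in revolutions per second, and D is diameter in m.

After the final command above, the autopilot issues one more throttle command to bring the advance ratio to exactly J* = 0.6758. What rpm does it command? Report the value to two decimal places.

rpm = 739.24

set_propeller: D = 3.555 m, P = 2.44 m (p = P/D = 0.686357); state ← (V=0, rpm=0)
throttle_to(6478): rpm ← 6478
set_airspeed(77.98): V ← 77.98 m/s
adjust_airspeed(+12.87): V ← 77.98 +12.87 = 90.85 m/s
set_airspeed(29.6): V ← 29.6 m/s
final state: V = 29.6 m/s, rpm = 6478 → n = rpm/60 = 107.966667 rev/s
target J* = 0.6758; solve J* = V/(n·D) for n: n = V/(J*·D) = 29.6/(0.6758 × 3.555) = 12.320658 rev/s
rpm = 60·n = 739.239507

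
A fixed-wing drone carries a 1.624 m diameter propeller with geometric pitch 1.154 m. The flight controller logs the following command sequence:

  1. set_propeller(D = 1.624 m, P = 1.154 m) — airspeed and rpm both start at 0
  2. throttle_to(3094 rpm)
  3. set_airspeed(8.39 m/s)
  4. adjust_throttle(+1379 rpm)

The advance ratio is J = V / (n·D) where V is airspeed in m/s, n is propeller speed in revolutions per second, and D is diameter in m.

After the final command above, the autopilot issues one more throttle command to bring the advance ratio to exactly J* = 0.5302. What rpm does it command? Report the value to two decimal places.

rpm = 584.64

set_propeller: D = 1.624 m, P = 1.154 m (p = P/D = 0.710591); state ← (V=0, rpm=0)
throttle_to(3094): rpm ← 3094
set_airspeed(8.39): V ← 8.39 m/s
adjust_throttle(+1379): rpm ← 3094 +1379 = 4473
final state: V = 8.39 m/s, rpm = 4473 → n = rpm/60 = 74.550000 rev/s
target J* = 0.5302; solve J* = V/(n·D) for n: n = V/(J*·D) = 8.39/(0.5302 × 1.624) = 9.743976 rev/s
rpm = 60·n = 584.638569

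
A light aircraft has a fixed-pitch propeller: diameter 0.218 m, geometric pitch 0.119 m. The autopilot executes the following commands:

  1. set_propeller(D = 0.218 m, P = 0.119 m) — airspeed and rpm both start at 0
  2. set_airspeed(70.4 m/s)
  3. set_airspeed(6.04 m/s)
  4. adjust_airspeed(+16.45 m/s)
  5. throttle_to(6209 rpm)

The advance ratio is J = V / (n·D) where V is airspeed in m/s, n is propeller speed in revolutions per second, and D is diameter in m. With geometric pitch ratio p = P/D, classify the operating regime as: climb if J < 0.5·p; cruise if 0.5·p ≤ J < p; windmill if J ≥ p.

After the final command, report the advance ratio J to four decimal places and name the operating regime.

J = 0.9969, regime = windmill

set_propeller: D = 0.218 m, P = 0.119 m (p = P/D = 0.545872); state ← (V=0, rpm=0)
set_airspeed(70.4): V ← 70.4 m/s
set_airspeed(6.04): V ← 6.04 m/s
adjust_airspeed(+16.45): V ← 6.04 +16.45 = 22.49 m/s
throttle_to(6209): rpm ← 6209
final state: V = 22.49 m/s, rpm = 6209 → n = rpm/60 = 103.483333 rev/s
J = V / (n·D) = 22.49 / (103.483333 × 0.218) = 0.996925
regime bands: climb J<0.2729 | cruise [0.2729, 0.5459) | windmill J≥0.5459
J = 0.9969 → windmill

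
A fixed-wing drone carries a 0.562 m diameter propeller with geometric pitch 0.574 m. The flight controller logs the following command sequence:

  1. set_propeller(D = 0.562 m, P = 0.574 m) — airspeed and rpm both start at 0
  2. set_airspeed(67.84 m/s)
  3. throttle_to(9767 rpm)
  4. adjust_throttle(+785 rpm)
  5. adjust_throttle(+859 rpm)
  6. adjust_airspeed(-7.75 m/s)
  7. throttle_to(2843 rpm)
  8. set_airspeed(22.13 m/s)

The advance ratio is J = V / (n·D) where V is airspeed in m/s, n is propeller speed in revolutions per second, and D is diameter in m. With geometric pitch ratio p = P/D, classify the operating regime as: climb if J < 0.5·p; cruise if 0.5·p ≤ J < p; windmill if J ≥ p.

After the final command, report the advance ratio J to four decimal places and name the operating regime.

J = 0.8310, regime = cruise

set_propeller: D = 0.562 m, P = 0.574 m (p = P/D = 1.021352); state ← (V=0, rpm=0)
set_airspeed(67.84): V ← 67.84 m/s
throttle_to(9767): rpm ← 9767
adjust_throttle(+785): rpm ← 9767 +785 = 10552
adjust_throttle(+859): rpm ← 10552 +859 = 11411
adjust_airspeed(-7.75): V ← 67.84 -7.75 = 60.09 m/s
throttle_to(2843): rpm ← 2843
set_airspeed(22.13): V ← 22.13 m/s
final state: V = 22.13 m/s, rpm = 2843 → n = rpm/60 = 47.383333 rev/s
J = V / (n·D) = 22.13 / (47.383333 × 0.562) = 0.831035
regime bands: climb J<0.5107 | cruise [0.5107, 1.0214) | windmill J≥1.0214
J = 0.8310 → cruise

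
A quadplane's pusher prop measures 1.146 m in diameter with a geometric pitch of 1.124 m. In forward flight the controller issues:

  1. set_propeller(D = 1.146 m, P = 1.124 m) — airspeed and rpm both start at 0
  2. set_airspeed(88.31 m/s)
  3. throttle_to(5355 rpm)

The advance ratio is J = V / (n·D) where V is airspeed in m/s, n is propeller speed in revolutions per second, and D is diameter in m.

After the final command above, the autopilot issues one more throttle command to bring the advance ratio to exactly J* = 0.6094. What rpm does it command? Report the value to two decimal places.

rpm = 7587.07

set_propeller: D = 1.146 m, P = 1.124 m (p = P/D = 0.980803); state ← (V=0, rpm=0)
set_airspeed(88.31): V ← 88.31 m/s
throttle_to(5355): rpm ← 5355
final state: V = 88.31 m/s, rpm = 5355 → n = rpm/60 = 89.250000 rev/s
target J* = 0.6094; solve J* = V/(n·D) for n: n = V/(J*·D) = 88.31/(0.6094 × 1.146) = 126.451160 rev/s
rpm = 60·n = 7587.069592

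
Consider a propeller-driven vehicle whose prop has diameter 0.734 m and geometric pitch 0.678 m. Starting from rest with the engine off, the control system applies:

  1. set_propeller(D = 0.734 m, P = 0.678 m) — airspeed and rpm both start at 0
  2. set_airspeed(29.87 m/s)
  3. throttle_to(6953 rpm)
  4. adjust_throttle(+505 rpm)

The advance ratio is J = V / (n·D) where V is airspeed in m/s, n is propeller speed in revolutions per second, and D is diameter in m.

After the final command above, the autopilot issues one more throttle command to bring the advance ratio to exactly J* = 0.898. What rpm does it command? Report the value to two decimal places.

rpm = 2719.03

set_propeller: D = 0.734 m, P = 0.678 m (p = P/D = 0.923706); state ← (V=0, rpm=0)
set_airspeed(29.87): V ← 29.87 m/s
throttle_to(6953): rpm ← 6953
adjust_throttle(+505): rpm ← 6953 +505 = 7458
final state: V = 29.87 m/s, rpm = 7458 → n = rpm/60 = 124.300000 rev/s
target J* = 0.898; solve J* = V/(n·D) for n: n = V/(J*·D) = 29.87/(0.898 × 0.734) = 45.317175 rev/s
rpm = 60·n = 2719.030483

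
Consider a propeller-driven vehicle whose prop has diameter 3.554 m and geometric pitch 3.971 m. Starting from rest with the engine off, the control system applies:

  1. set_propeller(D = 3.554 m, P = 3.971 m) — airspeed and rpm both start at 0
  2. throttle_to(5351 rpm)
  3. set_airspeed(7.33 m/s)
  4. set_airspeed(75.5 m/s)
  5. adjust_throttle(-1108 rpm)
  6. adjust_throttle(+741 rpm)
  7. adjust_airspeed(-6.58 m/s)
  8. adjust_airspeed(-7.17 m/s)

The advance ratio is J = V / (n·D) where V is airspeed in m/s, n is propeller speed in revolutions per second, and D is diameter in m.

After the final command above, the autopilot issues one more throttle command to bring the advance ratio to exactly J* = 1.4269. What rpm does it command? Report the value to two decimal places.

rpm = 730.60

set_propeller: D = 3.554 m, P = 3.971 m (p = P/D = 1.117333); state ← (V=0, rpm=0)
throttle_to(5351): rpm ← 5351
set_airspeed(7.33): V ← 7.33 m/s
set_airspeed(75.5): V ← 75.5 m/s
adjust_throttle(-1108): rpm ← 5351 -1108 = 4243
adjust_throttle(+741): rpm ← 4243 +741 = 4984
adjust_airspeed(-6.58): V ← 75.5 -6.58 = 68.92 m/s
adjust_airspeed(-7.17): V ← 68.92 -7.17 = 61.75 m/s
final state: V = 61.75 m/s, rpm = 4984 → n = rpm/60 = 83.066667 rev/s
target J* = 1.4269; solve J* = V/(n·D) for n: n = V/(J*·D) = 61.75/(1.4269 × 3.554) = 12.176599 rev/s
rpm = 60·n = 730.595934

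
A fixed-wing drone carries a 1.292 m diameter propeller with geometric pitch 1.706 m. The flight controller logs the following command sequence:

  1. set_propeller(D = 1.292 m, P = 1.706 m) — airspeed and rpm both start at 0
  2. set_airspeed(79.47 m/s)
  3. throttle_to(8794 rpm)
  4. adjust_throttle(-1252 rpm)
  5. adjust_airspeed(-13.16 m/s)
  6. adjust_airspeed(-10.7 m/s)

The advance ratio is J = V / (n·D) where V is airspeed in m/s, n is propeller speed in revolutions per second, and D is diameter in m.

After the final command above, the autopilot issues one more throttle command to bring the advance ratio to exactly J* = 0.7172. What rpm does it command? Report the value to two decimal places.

set_propeller: D = 1.292 m, P = 1.706 m (p = P/D = 1.320433); state ← (V=0, rpm=0)
set_airspeed(79.47): V ← 79.47 m/s
throttle_to(8794): rpm ← 8794
adjust_throttle(-1252): rpm ← 8794 -1252 = 7542
adjust_airspeed(-13.16): V ← 79.47 -13.16 = 66.31 m/s
adjust_airspeed(-10.7): V ← 66.31 -10.7 = 55.61 m/s
final state: V = 55.61 m/s, rpm = 7542 → n = rpm/60 = 125.700000 rev/s
target J* = 0.7172; solve J* = V/(n·D) for n: n = V/(J*·D) = 55.61/(0.7172 × 1.292) = 60.013658 rev/s
rpm = 60·n = 3600.819492

rpm = 3600.82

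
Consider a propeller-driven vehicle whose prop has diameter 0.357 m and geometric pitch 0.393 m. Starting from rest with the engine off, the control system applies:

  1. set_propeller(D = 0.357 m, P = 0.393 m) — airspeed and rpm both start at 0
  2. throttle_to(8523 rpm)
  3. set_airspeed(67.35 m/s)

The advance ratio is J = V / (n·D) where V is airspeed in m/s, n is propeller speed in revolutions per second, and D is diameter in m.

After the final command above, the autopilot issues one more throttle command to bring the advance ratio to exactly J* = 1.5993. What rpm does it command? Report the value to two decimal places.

rpm = 7077.68

set_propeller: D = 0.357 m, P = 0.393 m (p = P/D = 1.100840); state ← (V=0, rpm=0)
throttle_to(8523): rpm ← 8523
set_airspeed(67.35): V ← 67.35 m/s
final state: V = 67.35 m/s, rpm = 8523 → n = rpm/60 = 142.050000 rev/s
target J* = 1.5993; solve J* = V/(n·D) for n: n = V/(J*·D) = 67.35/(1.5993 × 0.357) = 117.961272 rev/s
rpm = 60·n = 7077.676315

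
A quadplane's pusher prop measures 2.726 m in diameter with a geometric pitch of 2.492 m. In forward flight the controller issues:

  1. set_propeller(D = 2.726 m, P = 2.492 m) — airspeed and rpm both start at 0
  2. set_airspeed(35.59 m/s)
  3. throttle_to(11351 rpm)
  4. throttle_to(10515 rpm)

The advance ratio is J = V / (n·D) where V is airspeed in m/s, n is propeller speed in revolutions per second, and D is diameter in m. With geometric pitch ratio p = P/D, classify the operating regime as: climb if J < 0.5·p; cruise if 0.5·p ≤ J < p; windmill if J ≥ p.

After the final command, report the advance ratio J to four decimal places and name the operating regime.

J = 0.0745, regime = climb

set_propeller: D = 2.726 m, P = 2.492 m (p = P/D = 0.914160); state ← (V=0, rpm=0)
set_airspeed(35.59): V ← 35.59 m/s
throttle_to(11351): rpm ← 11351
throttle_to(10515): rpm ← 10515
final state: V = 35.59 m/s, rpm = 10515 → n = rpm/60 = 175.250000 rev/s
J = V / (n·D) = 35.59 / (175.250000 × 2.726) = 0.074498
regime bands: climb J<0.4571 | cruise [0.4571, 0.9142) | windmill J≥0.9142
J = 0.0745 → climb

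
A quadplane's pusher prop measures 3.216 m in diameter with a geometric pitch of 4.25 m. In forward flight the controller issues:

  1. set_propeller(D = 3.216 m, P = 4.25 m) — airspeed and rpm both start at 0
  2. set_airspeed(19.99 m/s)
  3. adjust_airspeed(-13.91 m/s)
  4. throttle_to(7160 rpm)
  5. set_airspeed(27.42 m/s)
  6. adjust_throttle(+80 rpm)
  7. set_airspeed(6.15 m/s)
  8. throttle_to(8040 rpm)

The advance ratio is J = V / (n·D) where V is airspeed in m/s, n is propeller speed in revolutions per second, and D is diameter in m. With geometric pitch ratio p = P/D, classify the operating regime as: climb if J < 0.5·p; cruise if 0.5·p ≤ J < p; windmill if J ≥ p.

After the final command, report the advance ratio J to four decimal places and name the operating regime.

J = 0.0143, regime = climb

set_propeller: D = 3.216 m, P = 4.25 m (p = P/D = 1.321517); state ← (V=0, rpm=0)
set_airspeed(19.99): V ← 19.99 m/s
adjust_airspeed(-13.91): V ← 19.99 -13.91 = 6.08 m/s
throttle_to(7160): rpm ← 7160
set_airspeed(27.42): V ← 27.42 m/s
adjust_throttle(+80): rpm ← 7160 +80 = 7240
set_airspeed(6.15): V ← 6.15 m/s
throttle_to(8040): rpm ← 8040
final state: V = 6.15 m/s, rpm = 8040 → n = rpm/60 = 134.000000 rev/s
J = V / (n·D) = 6.15 / (134.000000 × 3.216) = 0.014271
regime bands: climb J<0.6608 | cruise [0.6608, 1.3215) | windmill J≥1.3215
J = 0.0143 → climb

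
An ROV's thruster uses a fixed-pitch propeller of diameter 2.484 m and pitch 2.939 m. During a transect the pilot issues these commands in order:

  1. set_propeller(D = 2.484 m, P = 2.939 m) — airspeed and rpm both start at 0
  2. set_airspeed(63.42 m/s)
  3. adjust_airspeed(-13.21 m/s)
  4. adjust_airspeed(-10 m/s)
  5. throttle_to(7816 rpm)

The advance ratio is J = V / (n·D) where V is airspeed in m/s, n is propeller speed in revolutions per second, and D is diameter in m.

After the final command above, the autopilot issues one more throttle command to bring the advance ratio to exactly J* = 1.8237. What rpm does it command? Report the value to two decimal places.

rpm = 532.57

set_propeller: D = 2.484 m, P = 2.939 m (p = P/D = 1.183172); state ← (V=0, rpm=0)
set_airspeed(63.42): V ← 63.42 m/s
adjust_airspeed(-13.21): V ← 63.42 -13.21 = 50.21 m/s
adjust_airspeed(-10): V ← 50.21 -10 = 40.21 m/s
throttle_to(7816): rpm ← 7816
final state: V = 40.21 m/s, rpm = 7816 → n = rpm/60 = 130.266667 rev/s
target J* = 1.8237; solve J* = V/(n·D) for n: n = V/(J*·D) = 40.21/(1.8237 × 2.484) = 8.876241 rev/s
rpm = 60·n = 532.574458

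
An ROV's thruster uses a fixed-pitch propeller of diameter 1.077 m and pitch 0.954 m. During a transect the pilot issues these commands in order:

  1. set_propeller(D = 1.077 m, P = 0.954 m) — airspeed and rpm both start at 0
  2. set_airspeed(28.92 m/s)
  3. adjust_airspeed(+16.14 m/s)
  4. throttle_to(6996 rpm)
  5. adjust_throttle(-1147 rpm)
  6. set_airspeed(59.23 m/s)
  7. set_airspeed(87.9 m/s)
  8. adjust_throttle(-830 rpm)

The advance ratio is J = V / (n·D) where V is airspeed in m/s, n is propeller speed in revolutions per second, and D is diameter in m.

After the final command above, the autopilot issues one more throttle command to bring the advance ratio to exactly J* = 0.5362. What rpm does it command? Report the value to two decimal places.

set_propeller: D = 1.077 m, P = 0.954 m (p = P/D = 0.885794); state ← (V=0, rpm=0)
set_airspeed(28.92): V ← 28.92 m/s
adjust_airspeed(+16.14): V ← 28.92 +16.14 = 45.06 m/s
throttle_to(6996): rpm ← 6996
adjust_throttle(-1147): rpm ← 6996 -1147 = 5849
set_airspeed(59.23): V ← 59.23 m/s
set_airspeed(87.9): V ← 87.9 m/s
adjust_throttle(-830): rpm ← 5849 -830 = 5019
final state: V = 87.9 m/s, rpm = 5019 → n = rpm/60 = 83.650000 rev/s
target J* = 0.5362; solve J* = V/(n·D) for n: n = V/(J*·D) = 87.9/(0.5362 × 1.077) = 152.211113 rev/s
rpm = 60·n = 9132.666791

rpm = 9132.67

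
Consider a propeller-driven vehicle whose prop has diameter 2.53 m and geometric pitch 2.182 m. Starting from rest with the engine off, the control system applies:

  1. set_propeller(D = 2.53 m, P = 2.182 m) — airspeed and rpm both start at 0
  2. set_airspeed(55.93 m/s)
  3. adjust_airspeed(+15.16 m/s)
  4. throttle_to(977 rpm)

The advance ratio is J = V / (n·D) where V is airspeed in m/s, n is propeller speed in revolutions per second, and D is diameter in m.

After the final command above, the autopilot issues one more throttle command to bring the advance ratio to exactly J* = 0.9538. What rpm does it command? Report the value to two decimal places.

rpm = 1767.59

set_propeller: D = 2.53 m, P = 2.182 m (p = P/D = 0.862451); state ← (V=0, rpm=0)
set_airspeed(55.93): V ← 55.93 m/s
adjust_airspeed(+15.16): V ← 55.93 +15.16 = 71.09 m/s
throttle_to(977): rpm ← 977
final state: V = 71.09 m/s, rpm = 977 → n = rpm/60 = 16.283333 rev/s
target J* = 0.9538; solve J* = V/(n·D) for n: n = V/(J*·D) = 71.09/(0.9538 × 2.53) = 29.459860 rev/s
rpm = 60·n = 1767.591585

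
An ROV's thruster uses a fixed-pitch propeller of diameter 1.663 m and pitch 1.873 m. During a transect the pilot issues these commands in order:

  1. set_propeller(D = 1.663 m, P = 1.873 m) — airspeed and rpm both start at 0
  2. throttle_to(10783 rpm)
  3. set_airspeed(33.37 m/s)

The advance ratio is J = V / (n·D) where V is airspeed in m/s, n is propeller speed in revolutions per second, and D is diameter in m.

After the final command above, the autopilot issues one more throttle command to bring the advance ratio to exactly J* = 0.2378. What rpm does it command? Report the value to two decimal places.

rpm = 5062.95

set_propeller: D = 1.663 m, P = 1.873 m (p = P/D = 1.126278); state ← (V=0, rpm=0)
throttle_to(10783): rpm ← 10783
set_airspeed(33.37): V ← 33.37 m/s
final state: V = 33.37 m/s, rpm = 10783 → n = rpm/60 = 179.716667 rev/s
target J* = 0.2378; solve J* = V/(n·D) for n: n = V/(J*·D) = 33.37/(0.2378 × 1.663) = 84.382445 rev/s
rpm = 60·n = 5062.946725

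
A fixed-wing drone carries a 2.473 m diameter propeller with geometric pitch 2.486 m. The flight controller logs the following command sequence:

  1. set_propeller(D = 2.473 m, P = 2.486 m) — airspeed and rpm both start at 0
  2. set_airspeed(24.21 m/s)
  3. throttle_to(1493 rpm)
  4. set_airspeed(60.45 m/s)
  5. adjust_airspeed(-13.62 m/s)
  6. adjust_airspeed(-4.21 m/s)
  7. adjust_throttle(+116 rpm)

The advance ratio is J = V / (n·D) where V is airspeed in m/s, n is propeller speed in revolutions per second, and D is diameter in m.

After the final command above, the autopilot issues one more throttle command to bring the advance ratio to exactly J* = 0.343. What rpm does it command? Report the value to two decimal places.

rpm = 3014.72

set_propeller: D = 2.473 m, P = 2.486 m (p = P/D = 1.005257); state ← (V=0, rpm=0)
set_airspeed(24.21): V ← 24.21 m/s
throttle_to(1493): rpm ← 1493
set_airspeed(60.45): V ← 60.45 m/s
adjust_airspeed(-13.62): V ← 60.45 -13.62 = 46.83 m/s
adjust_airspeed(-4.21): V ← 46.83 -4.21 = 42.62 m/s
adjust_throttle(+116): rpm ← 1493 +116 = 1609
final state: V = 42.62 m/s, rpm = 1609 → n = rpm/60 = 26.816667 rev/s
target J* = 0.343; solve J* = V/(n·D) for n: n = V/(J*·D) = 42.62/(0.343 × 2.473) = 50.245273 rev/s
rpm = 60·n = 3014.716371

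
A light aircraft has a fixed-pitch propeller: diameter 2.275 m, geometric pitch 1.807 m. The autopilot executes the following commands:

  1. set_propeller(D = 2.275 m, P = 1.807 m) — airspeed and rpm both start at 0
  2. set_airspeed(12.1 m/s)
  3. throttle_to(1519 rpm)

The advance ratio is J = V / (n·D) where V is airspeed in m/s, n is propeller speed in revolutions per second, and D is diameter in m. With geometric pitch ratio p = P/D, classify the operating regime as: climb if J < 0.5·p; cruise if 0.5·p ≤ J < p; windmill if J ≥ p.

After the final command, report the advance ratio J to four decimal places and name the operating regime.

set_propeller: D = 2.275 m, P = 1.807 m (p = P/D = 0.794286); state ← (V=0, rpm=0)
set_airspeed(12.1): V ← 12.1 m/s
throttle_to(1519): rpm ← 1519
final state: V = 12.1 m/s, rpm = 1519 → n = rpm/60 = 25.316667 rev/s
J = V / (n·D) = 12.1 / (25.316667 × 2.275) = 0.210086
regime bands: climb J<0.3971 | cruise [0.3971, 0.7943) | windmill J≥0.7943
J = 0.2101 → climb

J = 0.2101, regime = climb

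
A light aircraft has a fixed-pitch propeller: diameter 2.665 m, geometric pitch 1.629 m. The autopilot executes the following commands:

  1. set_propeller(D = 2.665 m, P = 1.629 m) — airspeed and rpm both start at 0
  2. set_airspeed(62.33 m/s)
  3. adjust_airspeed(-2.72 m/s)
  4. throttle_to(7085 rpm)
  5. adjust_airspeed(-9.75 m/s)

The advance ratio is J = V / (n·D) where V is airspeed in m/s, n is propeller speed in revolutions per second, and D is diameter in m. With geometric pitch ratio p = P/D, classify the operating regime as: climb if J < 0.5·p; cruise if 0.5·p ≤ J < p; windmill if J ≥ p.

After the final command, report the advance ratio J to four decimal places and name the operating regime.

set_propeller: D = 2.665 m, P = 1.629 m (p = P/D = 0.611257); state ← (V=0, rpm=0)
set_airspeed(62.33): V ← 62.33 m/s
adjust_airspeed(-2.72): V ← 62.33 -2.72 = 59.61 m/s
throttle_to(7085): rpm ← 7085
adjust_airspeed(-9.75): V ← 59.61 -9.75 = 49.86 m/s
final state: V = 49.86 m/s, rpm = 7085 → n = rpm/60 = 118.083333 rev/s
J = V / (n·D) = 49.86 / (118.083333 × 2.665) = 0.158441
regime bands: climb J<0.3056 | cruise [0.3056, 0.6113) | windmill J≥0.6113
J = 0.1584 → climb

J = 0.1584, regime = climb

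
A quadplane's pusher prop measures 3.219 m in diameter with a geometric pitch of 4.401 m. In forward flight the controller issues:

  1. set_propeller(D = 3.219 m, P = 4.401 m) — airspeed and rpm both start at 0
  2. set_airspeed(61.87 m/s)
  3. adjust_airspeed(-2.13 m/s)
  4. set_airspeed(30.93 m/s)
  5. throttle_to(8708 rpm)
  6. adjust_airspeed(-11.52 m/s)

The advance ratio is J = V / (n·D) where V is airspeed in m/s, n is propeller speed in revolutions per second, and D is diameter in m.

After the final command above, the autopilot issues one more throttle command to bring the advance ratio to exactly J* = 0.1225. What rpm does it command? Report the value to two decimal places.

rpm = 2953.38

set_propeller: D = 3.219 m, P = 4.401 m (p = P/D = 1.367195); state ← (V=0, rpm=0)
set_airspeed(61.87): V ← 61.87 m/s
adjust_airspeed(-2.13): V ← 61.87 -2.13 = 59.74 m/s
set_airspeed(30.93): V ← 30.93 m/s
throttle_to(8708): rpm ← 8708
adjust_airspeed(-11.52): V ← 30.93 -11.52 = 19.41 m/s
final state: V = 19.41 m/s, rpm = 8708 → n = rpm/60 = 145.133333 rev/s
target J* = 0.1225; solve J* = V/(n·D) for n: n = V/(J*·D) = 19.41/(0.1225 × 3.219) = 49.223044 rev/s
rpm = 60·n = 2953.382658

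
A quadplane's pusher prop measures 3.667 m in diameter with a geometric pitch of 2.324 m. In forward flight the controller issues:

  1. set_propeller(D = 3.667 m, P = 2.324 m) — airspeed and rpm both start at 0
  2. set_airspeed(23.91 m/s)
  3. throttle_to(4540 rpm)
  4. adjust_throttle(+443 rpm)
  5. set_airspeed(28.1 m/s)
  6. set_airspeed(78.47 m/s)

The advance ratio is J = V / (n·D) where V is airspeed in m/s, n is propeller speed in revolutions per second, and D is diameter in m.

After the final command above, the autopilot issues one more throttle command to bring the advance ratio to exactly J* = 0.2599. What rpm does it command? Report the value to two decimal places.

set_propeller: D = 3.667 m, P = 2.324 m (p = P/D = 0.633761); state ← (V=0, rpm=0)
set_airspeed(23.91): V ← 23.91 m/s
throttle_to(4540): rpm ← 4540
adjust_throttle(+443): rpm ← 4540 +443 = 4983
set_airspeed(28.1): V ← 28.1 m/s
set_airspeed(78.47): V ← 78.47 m/s
final state: V = 78.47 m/s, rpm = 4983 → n = rpm/60 = 83.050000 rev/s
target J* = 0.2599; solve J* = V/(n·D) for n: n = V/(J*·D) = 78.47/(0.2599 × 3.667) = 82.335374 rev/s
rpm = 60·n = 4940.122446

rpm = 4940.12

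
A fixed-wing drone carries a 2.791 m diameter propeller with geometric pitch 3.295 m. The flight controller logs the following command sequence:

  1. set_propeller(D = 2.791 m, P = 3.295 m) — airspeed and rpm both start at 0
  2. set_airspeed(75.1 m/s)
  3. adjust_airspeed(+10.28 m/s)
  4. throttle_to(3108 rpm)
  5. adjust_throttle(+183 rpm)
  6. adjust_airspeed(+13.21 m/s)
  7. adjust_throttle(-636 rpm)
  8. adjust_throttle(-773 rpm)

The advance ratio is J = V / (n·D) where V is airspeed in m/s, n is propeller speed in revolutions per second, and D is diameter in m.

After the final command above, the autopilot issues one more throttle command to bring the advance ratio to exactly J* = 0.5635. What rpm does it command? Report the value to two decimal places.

rpm = 3761.23

set_propeller: D = 2.791 m, P = 3.295 m (p = P/D = 1.180580); state ← (V=0, rpm=0)
set_airspeed(75.1): V ← 75.1 m/s
adjust_airspeed(+10.28): V ← 75.1 +10.28 = 85.38 m/s
throttle_to(3108): rpm ← 3108
adjust_throttle(+183): rpm ← 3108 +183 = 3291
adjust_airspeed(+13.21): V ← 85.38 +13.21 = 98.59 m/s
adjust_throttle(-636): rpm ← 3291 -636 = 2655
adjust_throttle(-773): rpm ← 2655 -773 = 1882
final state: V = 98.59 m/s, rpm = 1882 → n = rpm/60 = 31.366667 rev/s
target J* = 0.5635; solve J* = V/(n·D) for n: n = V/(J*·D) = 98.59/(0.5635 × 2.791) = 62.687234 rev/s
rpm = 60·n = 3761.234059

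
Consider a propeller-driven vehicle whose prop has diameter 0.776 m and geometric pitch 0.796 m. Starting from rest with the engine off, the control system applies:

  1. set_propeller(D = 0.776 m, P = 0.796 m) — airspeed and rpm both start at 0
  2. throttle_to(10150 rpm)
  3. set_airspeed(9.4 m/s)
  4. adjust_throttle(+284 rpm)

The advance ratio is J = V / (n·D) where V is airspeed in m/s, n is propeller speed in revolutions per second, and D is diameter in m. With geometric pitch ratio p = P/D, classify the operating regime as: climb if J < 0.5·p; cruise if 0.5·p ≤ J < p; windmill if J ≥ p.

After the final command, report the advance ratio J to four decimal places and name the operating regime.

J = 0.0697, regime = climb

set_propeller: D = 0.776 m, P = 0.796 m (p = P/D = 1.025773); state ← (V=0, rpm=0)
throttle_to(10150): rpm ← 10150
set_airspeed(9.4): V ← 9.4 m/s
adjust_throttle(+284): rpm ← 10150 +284 = 10434
final state: V = 9.4 m/s, rpm = 10434 → n = rpm/60 = 173.900000 rev/s
J = V / (n·D) = 9.4 / (173.900000 × 0.776) = 0.069657
regime bands: climb J<0.5129 | cruise [0.5129, 1.0258) | windmill J≥1.0258
J = 0.0697 → climb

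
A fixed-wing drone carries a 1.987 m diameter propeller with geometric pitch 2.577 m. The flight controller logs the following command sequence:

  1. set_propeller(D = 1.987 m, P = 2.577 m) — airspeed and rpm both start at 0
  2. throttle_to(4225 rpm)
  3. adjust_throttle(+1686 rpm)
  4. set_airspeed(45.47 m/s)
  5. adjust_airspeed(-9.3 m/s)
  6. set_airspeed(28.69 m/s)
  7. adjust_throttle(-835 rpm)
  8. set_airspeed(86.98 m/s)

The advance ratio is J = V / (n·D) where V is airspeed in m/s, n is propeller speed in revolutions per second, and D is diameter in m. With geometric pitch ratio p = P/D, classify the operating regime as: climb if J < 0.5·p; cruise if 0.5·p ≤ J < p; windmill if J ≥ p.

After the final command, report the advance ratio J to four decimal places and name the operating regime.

set_propeller: D = 1.987 m, P = 2.577 m (p = P/D = 1.296930); state ← (V=0, rpm=0)
throttle_to(4225): rpm ← 4225
adjust_throttle(+1686): rpm ← 4225 +1686 = 5911
set_airspeed(45.47): V ← 45.47 m/s
adjust_airspeed(-9.3): V ← 45.47 -9.3 = 36.17 m/s
set_airspeed(28.69): V ← 28.69 m/s
adjust_throttle(-835): rpm ← 5911 -835 = 5076
set_airspeed(86.98): V ← 86.98 m/s
final state: V = 86.98 m/s, rpm = 5076 → n = rpm/60 = 84.600000 rev/s
J = V / (n·D) = 86.98 / (84.600000 × 1.987) = 0.517429
regime bands: climb J<0.6485 | cruise [0.6485, 1.2969) | windmill J≥1.2969
J = 0.5174 → climb

J = 0.5174, regime = climb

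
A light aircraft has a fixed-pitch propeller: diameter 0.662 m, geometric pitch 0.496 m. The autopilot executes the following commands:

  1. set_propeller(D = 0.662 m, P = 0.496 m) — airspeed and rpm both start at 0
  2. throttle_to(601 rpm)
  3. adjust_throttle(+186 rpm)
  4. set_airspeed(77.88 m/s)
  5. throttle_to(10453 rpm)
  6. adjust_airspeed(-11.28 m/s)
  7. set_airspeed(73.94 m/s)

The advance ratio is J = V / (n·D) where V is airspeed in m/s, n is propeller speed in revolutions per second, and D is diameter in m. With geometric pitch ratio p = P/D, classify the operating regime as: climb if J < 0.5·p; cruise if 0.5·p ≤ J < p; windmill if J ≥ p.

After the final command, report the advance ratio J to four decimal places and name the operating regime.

set_propeller: D = 0.662 m, P = 0.496 m (p = P/D = 0.749245); state ← (V=0, rpm=0)
throttle_to(601): rpm ← 601
adjust_throttle(+186): rpm ← 601 +186 = 787
set_airspeed(77.88): V ← 77.88 m/s
throttle_to(10453): rpm ← 10453
adjust_airspeed(-11.28): V ← 77.88 -11.28 = 66.6 m/s
set_airspeed(73.94): V ← 73.94 m/s
final state: V = 73.94 m/s, rpm = 10453 → n = rpm/60 = 174.216667 rev/s
J = V / (n·D) = 73.94 / (174.216667 × 0.662) = 0.641109
regime bands: climb J<0.3746 | cruise [0.3746, 0.7492) | windmill J≥0.7492
J = 0.6411 → cruise

J = 0.6411, regime = cruise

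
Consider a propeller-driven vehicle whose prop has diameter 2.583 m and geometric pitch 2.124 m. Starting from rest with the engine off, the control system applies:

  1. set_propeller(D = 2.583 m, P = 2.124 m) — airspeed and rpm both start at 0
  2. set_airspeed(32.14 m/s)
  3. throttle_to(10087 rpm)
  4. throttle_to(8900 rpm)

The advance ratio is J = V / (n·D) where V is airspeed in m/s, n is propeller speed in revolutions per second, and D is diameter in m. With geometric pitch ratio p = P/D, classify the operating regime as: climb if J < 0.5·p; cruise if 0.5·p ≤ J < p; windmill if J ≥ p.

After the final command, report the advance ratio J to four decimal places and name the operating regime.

set_propeller: D = 2.583 m, P = 2.124 m (p = P/D = 0.822300); state ← (V=0, rpm=0)
set_airspeed(32.14): V ← 32.14 m/s
throttle_to(10087): rpm ← 10087
throttle_to(8900): rpm ← 8900
final state: V = 32.14 m/s, rpm = 8900 → n = rpm/60 = 148.333333 rev/s
J = V / (n·D) = 32.14 / (148.333333 × 2.583) = 0.083885
regime bands: climb J<0.4111 | cruise [0.4111, 0.8223) | windmill J≥0.8223
J = 0.0839 → climb

J = 0.0839, regime = climb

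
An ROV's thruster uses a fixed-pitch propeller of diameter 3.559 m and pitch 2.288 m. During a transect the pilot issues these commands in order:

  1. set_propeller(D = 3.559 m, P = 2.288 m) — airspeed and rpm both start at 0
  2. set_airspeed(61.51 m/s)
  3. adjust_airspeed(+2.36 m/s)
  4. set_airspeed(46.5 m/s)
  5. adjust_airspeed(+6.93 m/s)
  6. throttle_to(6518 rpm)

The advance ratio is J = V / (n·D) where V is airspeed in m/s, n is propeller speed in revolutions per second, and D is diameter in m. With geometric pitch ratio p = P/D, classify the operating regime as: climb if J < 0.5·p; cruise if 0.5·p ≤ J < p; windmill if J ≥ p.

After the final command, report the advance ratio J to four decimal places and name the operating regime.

set_propeller: D = 3.559 m, P = 2.288 m (p = P/D = 0.642877); state ← (V=0, rpm=0)
set_airspeed(61.51): V ← 61.51 m/s
adjust_airspeed(+2.36): V ← 61.51 +2.36 = 63.87 m/s
set_airspeed(46.5): V ← 46.5 m/s
adjust_airspeed(+6.93): V ← 46.5 +6.93 = 53.43 m/s
throttle_to(6518): rpm ← 6518
final state: V = 53.43 m/s, rpm = 6518 → n = rpm/60 = 108.633333 rev/s
J = V / (n·D) = 53.43 / (108.633333 × 3.559) = 0.138196
regime bands: climb J<0.3214 | cruise [0.3214, 0.6429) | windmill J≥0.6429
J = 0.1382 → climb

J = 0.1382, regime = climb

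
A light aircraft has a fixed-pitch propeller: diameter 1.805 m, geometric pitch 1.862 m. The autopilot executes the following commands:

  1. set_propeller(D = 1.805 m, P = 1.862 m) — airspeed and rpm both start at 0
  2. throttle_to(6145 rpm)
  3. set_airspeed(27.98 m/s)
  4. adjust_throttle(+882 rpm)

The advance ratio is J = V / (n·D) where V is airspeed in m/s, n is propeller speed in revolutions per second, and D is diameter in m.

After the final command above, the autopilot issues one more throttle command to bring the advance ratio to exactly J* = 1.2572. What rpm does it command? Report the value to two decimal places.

rpm = 739.81

set_propeller: D = 1.805 m, P = 1.862 m (p = P/D = 1.031579); state ← (V=0, rpm=0)
throttle_to(6145): rpm ← 6145
set_airspeed(27.98): V ← 27.98 m/s
adjust_throttle(+882): rpm ← 6145 +882 = 7027
final state: V = 27.98 m/s, rpm = 7027 → n = rpm/60 = 117.116667 rev/s
target J* = 1.2572; solve J* = V/(n·D) for n: n = V/(J*·D) = 27.98/(1.2572 × 1.805) = 12.330087 rev/s
rpm = 60·n = 739.805204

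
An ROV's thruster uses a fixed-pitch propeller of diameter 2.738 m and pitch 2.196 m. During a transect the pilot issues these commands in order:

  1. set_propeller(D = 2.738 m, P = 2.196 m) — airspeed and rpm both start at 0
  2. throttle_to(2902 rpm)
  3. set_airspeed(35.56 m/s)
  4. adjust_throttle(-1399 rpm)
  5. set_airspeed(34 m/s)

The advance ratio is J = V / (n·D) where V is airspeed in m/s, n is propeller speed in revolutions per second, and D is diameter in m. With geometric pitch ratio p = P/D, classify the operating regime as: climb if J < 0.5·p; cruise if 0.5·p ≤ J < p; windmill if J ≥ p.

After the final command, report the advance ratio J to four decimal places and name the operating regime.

set_propeller: D = 2.738 m, P = 2.196 m (p = P/D = 0.802045); state ← (V=0, rpm=0)
throttle_to(2902): rpm ← 2902
set_airspeed(35.56): V ← 35.56 m/s
adjust_throttle(-1399): rpm ← 2902 -1399 = 1503
set_airspeed(34): V ← 34 m/s
final state: V = 34 m/s, rpm = 1503 → n = rpm/60 = 25.050000 rev/s
J = V / (n·D) = 34 / (25.050000 × 2.738) = 0.495721
regime bands: climb J<0.4010 | cruise [0.4010, 0.8020) | windmill J≥0.8020
J = 0.4957 → cruise

J = 0.4957, regime = cruise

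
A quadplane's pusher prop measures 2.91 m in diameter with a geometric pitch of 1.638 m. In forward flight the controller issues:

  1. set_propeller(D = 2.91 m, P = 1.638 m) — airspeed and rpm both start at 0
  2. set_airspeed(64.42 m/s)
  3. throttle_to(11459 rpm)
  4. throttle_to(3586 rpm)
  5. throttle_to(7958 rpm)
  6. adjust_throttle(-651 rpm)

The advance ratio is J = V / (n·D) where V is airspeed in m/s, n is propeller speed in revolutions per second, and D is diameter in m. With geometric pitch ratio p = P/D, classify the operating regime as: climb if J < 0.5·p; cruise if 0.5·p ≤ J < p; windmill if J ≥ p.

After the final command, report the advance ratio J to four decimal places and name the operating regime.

set_propeller: D = 2.91 m, P = 1.638 m (p = P/D = 0.562887); state ← (V=0, rpm=0)
set_airspeed(64.42): V ← 64.42 m/s
throttle_to(11459): rpm ← 11459
throttle_to(3586): rpm ← 3586
throttle_to(7958): rpm ← 7958
adjust_throttle(-651): rpm ← 7958 -651 = 7307
final state: V = 64.42 m/s, rpm = 7307 → n = rpm/60 = 121.783333 rev/s
J = V / (n·D) = 64.42 / (121.783333 × 2.91) = 0.181777
regime bands: climb J<0.2814 | cruise [0.2814, 0.5629) | windmill J≥0.5629
J = 0.1818 → climb

J = 0.1818, regime = climb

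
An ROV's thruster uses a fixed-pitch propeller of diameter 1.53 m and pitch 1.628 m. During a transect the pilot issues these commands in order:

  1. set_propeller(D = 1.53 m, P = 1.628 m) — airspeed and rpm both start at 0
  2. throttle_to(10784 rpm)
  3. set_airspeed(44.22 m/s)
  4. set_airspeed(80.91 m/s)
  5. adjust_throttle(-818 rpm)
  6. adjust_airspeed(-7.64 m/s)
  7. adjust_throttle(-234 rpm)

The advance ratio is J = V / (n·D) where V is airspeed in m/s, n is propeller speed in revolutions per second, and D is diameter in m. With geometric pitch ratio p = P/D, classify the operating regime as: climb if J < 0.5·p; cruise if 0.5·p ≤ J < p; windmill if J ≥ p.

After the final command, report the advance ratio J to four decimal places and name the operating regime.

set_propeller: D = 1.53 m, P = 1.628 m (p = P/D = 1.064052); state ← (V=0, rpm=0)
throttle_to(10784): rpm ← 10784
set_airspeed(44.22): V ← 44.22 m/s
set_airspeed(80.91): V ← 80.91 m/s
adjust_throttle(-818): rpm ← 10784 -818 = 9966
adjust_airspeed(-7.64): V ← 80.91 -7.64 = 73.27 m/s
adjust_throttle(-234): rpm ← 9966 -234 = 9732
final state: V = 73.27 m/s, rpm = 9732 → n = rpm/60 = 162.200000 rev/s
J = V / (n·D) = 73.27 / (162.200000 × 1.53) = 0.295246
regime bands: climb J<0.5320 | cruise [0.5320, 1.0641) | windmill J≥1.0641
J = 0.2952 → climb

J = 0.2952, regime = climb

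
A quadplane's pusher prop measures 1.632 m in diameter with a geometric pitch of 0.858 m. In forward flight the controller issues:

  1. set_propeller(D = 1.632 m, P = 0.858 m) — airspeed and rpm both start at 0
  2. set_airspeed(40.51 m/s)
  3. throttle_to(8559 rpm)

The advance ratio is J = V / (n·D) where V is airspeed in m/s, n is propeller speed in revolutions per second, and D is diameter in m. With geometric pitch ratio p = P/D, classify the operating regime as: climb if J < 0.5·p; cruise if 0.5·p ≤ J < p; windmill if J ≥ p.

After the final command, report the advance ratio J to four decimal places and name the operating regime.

set_propeller: D = 1.632 m, P = 0.858 m (p = P/D = 0.525735); state ← (V=0, rpm=0)
set_airspeed(40.51): V ← 40.51 m/s
throttle_to(8559): rpm ← 8559
final state: V = 40.51 m/s, rpm = 8559 → n = rpm/60 = 142.650000 rev/s
J = V / (n·D) = 40.51 / (142.650000 × 1.632) = 0.174008
regime bands: climb J<0.2629 | cruise [0.2629, 0.5257) | windmill J≥0.5257
J = 0.1740 → climb

J = 0.1740, regime = climb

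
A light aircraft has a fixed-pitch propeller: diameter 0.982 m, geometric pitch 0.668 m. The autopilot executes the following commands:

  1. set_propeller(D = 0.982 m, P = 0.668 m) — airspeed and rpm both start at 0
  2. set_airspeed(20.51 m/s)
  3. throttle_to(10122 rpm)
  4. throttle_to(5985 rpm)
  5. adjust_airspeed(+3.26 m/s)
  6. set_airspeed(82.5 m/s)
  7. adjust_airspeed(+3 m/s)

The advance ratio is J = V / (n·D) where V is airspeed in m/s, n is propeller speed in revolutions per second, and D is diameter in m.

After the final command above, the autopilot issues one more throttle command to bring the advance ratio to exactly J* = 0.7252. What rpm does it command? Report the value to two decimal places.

set_propeller: D = 0.982 m, P = 0.668 m (p = P/D = 0.680244); state ← (V=0, rpm=0)
set_airspeed(20.51): V ← 20.51 m/s
throttle_to(10122): rpm ← 10122
throttle_to(5985): rpm ← 5985
adjust_airspeed(+3.26): V ← 20.51 +3.26 = 23.77 m/s
set_airspeed(82.5): V ← 82.5 m/s
adjust_airspeed(+3): V ← 82.5 +3 = 85.5 m/s
final state: V = 85.5 m/s, rpm = 5985 → n = rpm/60 = 99.750000 rev/s
target J* = 0.7252; solve J* = V/(n·D) for n: n = V/(J*·D) = 85.5/(0.7252 × 0.982) = 120.059583 rev/s
rpm = 60·n = 7203.574995

rpm = 7203.57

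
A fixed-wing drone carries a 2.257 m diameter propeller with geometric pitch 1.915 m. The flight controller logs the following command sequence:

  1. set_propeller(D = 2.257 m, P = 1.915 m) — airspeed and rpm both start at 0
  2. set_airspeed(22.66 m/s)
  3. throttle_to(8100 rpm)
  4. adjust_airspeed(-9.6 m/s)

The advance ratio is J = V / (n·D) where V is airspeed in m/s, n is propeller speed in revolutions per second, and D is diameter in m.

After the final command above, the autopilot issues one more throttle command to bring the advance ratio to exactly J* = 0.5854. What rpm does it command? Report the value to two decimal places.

rpm = 593.08

set_propeller: D = 2.257 m, P = 1.915 m (p = P/D = 0.848471); state ← (V=0, rpm=0)
set_airspeed(22.66): V ← 22.66 m/s
throttle_to(8100): rpm ← 8100
adjust_airspeed(-9.6): V ← 22.66 -9.6 = 13.06 m/s
final state: V = 13.06 m/s, rpm = 8100 → n = rpm/60 = 135.000000 rev/s
target J* = 0.5854; solve J* = V/(n·D) for n: n = V/(J*·D) = 13.06/(0.5854 × 2.257) = 9.884595 rev/s
rpm = 60·n = 593.075727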